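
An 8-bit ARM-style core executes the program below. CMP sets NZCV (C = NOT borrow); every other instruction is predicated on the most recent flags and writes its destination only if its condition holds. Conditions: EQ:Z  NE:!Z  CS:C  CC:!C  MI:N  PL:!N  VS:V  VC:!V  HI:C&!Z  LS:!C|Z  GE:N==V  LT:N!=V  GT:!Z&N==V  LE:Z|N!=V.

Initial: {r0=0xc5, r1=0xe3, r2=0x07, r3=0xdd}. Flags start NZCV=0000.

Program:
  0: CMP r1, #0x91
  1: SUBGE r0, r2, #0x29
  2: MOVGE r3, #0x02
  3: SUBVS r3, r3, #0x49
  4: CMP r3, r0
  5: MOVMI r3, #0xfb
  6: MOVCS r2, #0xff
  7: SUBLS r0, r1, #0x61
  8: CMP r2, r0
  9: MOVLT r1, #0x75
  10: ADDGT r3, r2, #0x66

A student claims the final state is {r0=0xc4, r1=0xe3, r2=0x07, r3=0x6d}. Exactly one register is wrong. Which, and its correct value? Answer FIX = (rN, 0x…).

FIX = (r0, 0x82)

[0] flags=0010 → (cmp)
[1] flags=0010 GE?T → r0=0xde
[2] flags=0010 GE?T → r3=0x02
[3] flags=0010 VS?F → skip
[4] flags=0000 → (cmp)
[5] flags=0000 MI?F → skip
[6] flags=0000 CS?F → skip
[7] flags=0000 LS?T → r0=0x82
[8] flags=1001 → (cmp)
[9] flags=1001 LT?F → skip
[10] flags=1001 GT?T → r3=0x6d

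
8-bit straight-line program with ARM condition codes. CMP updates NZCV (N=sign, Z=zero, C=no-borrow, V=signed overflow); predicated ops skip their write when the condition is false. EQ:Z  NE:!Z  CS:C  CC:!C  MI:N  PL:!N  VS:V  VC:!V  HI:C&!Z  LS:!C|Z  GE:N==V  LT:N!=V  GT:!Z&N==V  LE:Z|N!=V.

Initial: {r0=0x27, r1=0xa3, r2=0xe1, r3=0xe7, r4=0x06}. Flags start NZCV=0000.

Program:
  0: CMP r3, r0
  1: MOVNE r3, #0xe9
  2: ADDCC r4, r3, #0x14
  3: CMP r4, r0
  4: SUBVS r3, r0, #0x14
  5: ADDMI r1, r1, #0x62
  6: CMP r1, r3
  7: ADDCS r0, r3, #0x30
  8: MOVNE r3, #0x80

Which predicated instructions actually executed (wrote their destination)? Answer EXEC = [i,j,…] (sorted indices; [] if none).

EXEC = [1,5,8]

[0] flags=1010 → (cmp)
[1] flags=1010 NE?T → r3=0xe9
[2] flags=1010 CC?F → skip
[3] flags=1000 → (cmp)
[4] flags=1000 VS?F → skip
[5] flags=1000 MI?T → r1=0x05
[6] flags=0000 → (cmp)
[7] flags=0000 CS?F → skip
[8] flags=0000 NE?T → r3=0x80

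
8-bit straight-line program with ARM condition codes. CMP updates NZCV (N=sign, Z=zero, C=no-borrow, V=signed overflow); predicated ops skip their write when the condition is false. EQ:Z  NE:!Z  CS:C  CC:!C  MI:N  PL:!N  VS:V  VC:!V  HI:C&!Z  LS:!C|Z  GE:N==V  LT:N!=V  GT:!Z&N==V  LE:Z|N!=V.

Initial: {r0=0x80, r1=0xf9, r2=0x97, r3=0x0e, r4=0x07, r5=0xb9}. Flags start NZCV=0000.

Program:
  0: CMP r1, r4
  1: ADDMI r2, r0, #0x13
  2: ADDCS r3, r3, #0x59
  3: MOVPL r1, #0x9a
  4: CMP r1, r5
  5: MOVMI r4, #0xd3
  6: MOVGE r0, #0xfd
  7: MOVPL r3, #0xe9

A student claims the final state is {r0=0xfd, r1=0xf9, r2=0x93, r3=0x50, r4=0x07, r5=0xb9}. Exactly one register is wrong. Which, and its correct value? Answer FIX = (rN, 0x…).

FIX = (r3, 0xe9)

0: ✓ CMP  NZCV=1010
1: ✓ ADDMI  r2←0x93
2: ✓ ADDCS  r3←0x67
3: · MOVPL
4: ✓ CMP  NZCV=0010
5: · MOVMI
6: ✓ MOVGE  r0←0xfd
7: ✓ MOVPL  r3←0xe9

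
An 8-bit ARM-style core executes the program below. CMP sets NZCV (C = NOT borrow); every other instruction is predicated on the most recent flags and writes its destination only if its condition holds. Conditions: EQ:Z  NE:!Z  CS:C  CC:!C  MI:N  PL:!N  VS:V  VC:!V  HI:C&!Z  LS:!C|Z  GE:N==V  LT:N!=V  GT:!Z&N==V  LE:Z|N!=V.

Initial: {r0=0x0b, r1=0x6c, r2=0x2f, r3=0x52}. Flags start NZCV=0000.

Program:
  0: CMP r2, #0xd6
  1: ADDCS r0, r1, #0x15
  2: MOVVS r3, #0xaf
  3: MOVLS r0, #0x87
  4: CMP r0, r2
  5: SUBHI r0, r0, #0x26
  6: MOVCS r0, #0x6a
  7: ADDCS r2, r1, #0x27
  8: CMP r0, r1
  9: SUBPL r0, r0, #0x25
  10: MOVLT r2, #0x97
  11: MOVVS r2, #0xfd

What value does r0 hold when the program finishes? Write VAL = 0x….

VAL = 0x6a

[0] flags=0000 → (cmp)
[1] flags=0000 CS?F → skip
[2] flags=0000 VS?F → skip
[3] flags=0000 LS?T → r0=0x87
[4] flags=0011 → (cmp)
[5] flags=0011 HI?T → r0=0x61
[6] flags=0011 CS?T → r0=0x6a
[7] flags=0011 CS?T → r2=0x93
[8] flags=1000 → (cmp)
[9] flags=1000 PL?F → skip
[10] flags=1000 LT?T → r2=0x97
[11] flags=1000 VS?F → skip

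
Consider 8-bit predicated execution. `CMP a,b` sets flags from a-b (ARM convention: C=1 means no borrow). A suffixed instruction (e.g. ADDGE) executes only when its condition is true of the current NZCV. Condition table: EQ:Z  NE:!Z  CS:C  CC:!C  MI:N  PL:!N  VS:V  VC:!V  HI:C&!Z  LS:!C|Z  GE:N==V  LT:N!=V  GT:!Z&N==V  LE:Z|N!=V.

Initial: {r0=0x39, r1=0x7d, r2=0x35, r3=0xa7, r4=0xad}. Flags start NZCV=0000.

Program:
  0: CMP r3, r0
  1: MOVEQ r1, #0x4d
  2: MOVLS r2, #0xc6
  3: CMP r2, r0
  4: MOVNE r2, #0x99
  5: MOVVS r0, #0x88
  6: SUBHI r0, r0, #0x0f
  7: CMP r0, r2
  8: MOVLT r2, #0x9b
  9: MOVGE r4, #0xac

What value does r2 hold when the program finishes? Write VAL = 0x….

VAL = 0x99

0: ✓ CMP  NZCV=0011
1: · MOVEQ
2: · MOVLS
3: ✓ CMP  NZCV=1000
4: ✓ MOVNE  r2←0x99
5: · MOVVS
6: · SUBHI
7: ✓ CMP  NZCV=1001
8: · MOVLT
9: ✓ MOVGE  r4←0xac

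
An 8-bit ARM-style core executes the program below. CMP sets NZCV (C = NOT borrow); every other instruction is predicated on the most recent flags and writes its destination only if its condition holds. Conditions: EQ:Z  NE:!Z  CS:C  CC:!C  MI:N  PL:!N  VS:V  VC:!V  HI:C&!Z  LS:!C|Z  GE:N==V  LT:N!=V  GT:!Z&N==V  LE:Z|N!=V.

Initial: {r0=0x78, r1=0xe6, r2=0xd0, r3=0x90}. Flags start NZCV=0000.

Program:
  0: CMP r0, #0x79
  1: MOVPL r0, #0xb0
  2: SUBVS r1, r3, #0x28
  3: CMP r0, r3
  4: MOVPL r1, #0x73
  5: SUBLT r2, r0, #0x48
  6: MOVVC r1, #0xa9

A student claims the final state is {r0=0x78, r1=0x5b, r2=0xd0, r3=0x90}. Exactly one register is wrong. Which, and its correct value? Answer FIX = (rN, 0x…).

[0] flags=1000 → (cmp)
[1] flags=1000 PL?F → skip
[2] flags=1000 VS?F → skip
[3] flags=1001 → (cmp)
[4] flags=1001 PL?F → skip
[5] flags=1001 LT?F → skip
[6] flags=1001 VC?F → skip

FIX = (r1, 0xe6)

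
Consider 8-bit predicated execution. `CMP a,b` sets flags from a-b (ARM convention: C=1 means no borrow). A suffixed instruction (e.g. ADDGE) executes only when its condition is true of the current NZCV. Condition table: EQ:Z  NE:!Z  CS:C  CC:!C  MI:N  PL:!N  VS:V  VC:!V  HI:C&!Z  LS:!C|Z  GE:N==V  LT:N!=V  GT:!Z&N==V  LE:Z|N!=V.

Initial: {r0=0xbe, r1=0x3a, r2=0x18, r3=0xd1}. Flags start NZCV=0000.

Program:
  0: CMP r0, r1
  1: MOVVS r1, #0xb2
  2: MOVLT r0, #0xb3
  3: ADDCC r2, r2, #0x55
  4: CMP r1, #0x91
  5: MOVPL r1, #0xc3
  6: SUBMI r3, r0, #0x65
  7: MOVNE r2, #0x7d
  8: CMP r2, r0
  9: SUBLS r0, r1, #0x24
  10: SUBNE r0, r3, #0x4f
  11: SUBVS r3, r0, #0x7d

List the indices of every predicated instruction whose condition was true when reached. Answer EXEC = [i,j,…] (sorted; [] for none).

[0] flags=1010 → (cmp)
[1] flags=1010 VS?F → skip
[2] flags=1010 LT?T → r0=0xb3
[3] flags=1010 CC?F → skip
[4] flags=1001 → (cmp)
[5] flags=1001 PL?F → skip
[6] flags=1001 MI?T → r3=0x4e
[7] flags=1001 NE?T → r2=0x7d
[8] flags=1001 → (cmp)
[9] flags=1001 LS?T → r0=0x16
[10] flags=1001 NE?T → r0=0xff
[11] flags=1001 VS?T → r3=0x82

EXEC = [2,6,7,9,10,11]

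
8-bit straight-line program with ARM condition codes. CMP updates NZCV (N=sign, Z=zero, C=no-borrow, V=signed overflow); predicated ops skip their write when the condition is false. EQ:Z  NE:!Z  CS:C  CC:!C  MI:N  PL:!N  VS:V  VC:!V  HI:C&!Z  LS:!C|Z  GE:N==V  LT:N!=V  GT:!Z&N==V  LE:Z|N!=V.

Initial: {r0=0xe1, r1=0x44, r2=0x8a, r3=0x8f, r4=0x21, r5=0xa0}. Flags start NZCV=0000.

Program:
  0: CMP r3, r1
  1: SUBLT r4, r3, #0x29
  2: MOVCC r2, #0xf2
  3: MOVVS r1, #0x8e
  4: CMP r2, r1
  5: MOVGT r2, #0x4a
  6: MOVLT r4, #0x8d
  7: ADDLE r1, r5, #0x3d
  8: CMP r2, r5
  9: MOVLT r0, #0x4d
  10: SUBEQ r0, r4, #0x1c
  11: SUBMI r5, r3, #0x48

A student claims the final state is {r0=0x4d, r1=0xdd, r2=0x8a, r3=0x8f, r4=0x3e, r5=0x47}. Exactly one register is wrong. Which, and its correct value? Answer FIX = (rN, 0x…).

[0] flags=0011 → (cmp)
[1] flags=0011 LT?T → r4=0x66
[2] flags=0011 CC?F → skip
[3] flags=0011 VS?T → r1=0x8e
[4] flags=1000 → (cmp)
[5] flags=1000 GT?F → skip
[6] flags=1000 LT?T → r4=0x8d
[7] flags=1000 LE?T → r1=0xdd
[8] flags=1000 → (cmp)
[9] flags=1000 LT?T → r0=0x4d
[10] flags=1000 EQ?F → skip
[11] flags=1000 MI?T → r5=0x47

FIX = (r4, 0x8d)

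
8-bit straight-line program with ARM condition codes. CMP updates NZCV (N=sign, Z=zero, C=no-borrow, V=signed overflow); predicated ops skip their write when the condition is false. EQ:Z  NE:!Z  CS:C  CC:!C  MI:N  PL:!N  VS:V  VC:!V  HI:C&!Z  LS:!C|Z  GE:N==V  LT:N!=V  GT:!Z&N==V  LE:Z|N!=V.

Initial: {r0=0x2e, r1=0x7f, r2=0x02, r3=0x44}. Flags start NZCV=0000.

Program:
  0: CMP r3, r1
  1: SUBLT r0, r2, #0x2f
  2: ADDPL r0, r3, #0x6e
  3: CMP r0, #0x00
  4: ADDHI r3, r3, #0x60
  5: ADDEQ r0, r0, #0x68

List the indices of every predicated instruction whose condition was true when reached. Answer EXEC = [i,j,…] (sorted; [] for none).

[0] flags=1000 → (cmp)
[1] flags=1000 LT?T → r0=0xd3
[2] flags=1000 PL?F → skip
[3] flags=1010 → (cmp)
[4] flags=1010 HI?T → r3=0xa4
[5] flags=1010 EQ?F → skip

EXEC = [1,4]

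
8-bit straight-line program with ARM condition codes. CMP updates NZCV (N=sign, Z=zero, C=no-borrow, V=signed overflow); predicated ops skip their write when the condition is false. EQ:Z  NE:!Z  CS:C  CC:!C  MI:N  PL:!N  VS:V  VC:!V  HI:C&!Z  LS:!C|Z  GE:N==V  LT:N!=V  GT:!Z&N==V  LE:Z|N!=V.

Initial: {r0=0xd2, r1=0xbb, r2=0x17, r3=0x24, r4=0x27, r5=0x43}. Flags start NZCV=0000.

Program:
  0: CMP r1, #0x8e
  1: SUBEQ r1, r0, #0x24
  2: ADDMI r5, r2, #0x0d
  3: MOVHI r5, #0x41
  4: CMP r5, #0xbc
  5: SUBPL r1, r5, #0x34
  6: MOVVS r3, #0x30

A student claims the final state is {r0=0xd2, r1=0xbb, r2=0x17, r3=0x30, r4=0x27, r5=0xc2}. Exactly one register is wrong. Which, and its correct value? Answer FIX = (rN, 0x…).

[0] flags=0010 → (cmp)
[1] flags=0010 EQ?F → skip
[2] flags=0010 MI?F → skip
[3] flags=0010 HI?T → r5=0x41
[4] flags=1001 → (cmp)
[5] flags=1001 PL?F → skip
[6] flags=1001 VS?T → r3=0x30

FIX = (r5, 0x41)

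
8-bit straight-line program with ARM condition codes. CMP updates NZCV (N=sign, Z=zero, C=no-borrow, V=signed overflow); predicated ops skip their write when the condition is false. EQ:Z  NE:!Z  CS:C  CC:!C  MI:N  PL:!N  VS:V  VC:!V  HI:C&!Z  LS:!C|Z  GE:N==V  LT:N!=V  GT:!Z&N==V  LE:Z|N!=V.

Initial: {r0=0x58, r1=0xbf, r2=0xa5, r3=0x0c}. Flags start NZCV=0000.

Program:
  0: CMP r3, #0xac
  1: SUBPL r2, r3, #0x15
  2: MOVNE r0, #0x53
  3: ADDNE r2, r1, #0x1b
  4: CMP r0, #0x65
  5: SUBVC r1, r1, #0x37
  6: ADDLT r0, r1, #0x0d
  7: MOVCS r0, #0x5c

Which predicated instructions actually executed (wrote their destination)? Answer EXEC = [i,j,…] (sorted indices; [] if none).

EXEC = [1,2,3,5,6]

0: ✓ CMP  NZCV=0000
1: ✓ SUBPL  r2←0xf7
2: ✓ MOVNE  r0←0x53
3: ✓ ADDNE  r2←0xda
4: ✓ CMP  NZCV=1000
5: ✓ SUBVC  r1←0x88
6: ✓ ADDLT  r0←0x95
7: · MOVCS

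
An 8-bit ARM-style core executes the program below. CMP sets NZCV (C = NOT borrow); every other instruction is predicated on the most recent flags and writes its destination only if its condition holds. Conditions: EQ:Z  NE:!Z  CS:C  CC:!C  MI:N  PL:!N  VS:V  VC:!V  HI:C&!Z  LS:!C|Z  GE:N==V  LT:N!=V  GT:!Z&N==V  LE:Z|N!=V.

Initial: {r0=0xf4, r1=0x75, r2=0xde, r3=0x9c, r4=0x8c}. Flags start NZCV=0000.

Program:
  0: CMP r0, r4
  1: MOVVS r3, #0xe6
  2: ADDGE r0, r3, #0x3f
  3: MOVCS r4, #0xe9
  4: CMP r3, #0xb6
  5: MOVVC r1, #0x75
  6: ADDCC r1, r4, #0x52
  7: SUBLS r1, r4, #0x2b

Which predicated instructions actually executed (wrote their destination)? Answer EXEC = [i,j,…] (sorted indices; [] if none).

[0] flags=0010 → (cmp)
[1] flags=0010 VS?F → skip
[2] flags=0010 GE?T → r0=0xdb
[3] flags=0010 CS?T → r4=0xe9
[4] flags=1000 → (cmp)
[5] flags=1000 VC?T → r1=0x75
[6] flags=1000 CC?T → r1=0x3b
[7] flags=1000 LS?T → r1=0xbe

EXEC = [2,3,5,6,7]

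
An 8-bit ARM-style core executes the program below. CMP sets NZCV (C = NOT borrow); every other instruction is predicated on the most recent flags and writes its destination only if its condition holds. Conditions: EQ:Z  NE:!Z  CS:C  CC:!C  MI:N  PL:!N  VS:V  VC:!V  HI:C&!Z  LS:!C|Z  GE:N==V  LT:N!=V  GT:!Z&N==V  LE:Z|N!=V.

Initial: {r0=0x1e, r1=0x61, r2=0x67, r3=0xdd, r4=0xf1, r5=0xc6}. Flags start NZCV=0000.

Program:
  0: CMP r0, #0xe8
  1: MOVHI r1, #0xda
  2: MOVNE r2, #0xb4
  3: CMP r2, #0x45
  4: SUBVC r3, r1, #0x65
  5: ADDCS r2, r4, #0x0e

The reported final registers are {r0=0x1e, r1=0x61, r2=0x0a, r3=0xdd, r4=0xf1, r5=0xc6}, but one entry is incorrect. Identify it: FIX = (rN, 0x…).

FIX = (r2, 0xff)

[0] flags=0000 → (cmp)
[1] flags=0000 HI?F → skip
[2] flags=0000 NE?T → r2=0xb4
[3] flags=0011 → (cmp)
[4] flags=0011 VC?F → skip
[5] flags=0011 CS?T → r2=0xff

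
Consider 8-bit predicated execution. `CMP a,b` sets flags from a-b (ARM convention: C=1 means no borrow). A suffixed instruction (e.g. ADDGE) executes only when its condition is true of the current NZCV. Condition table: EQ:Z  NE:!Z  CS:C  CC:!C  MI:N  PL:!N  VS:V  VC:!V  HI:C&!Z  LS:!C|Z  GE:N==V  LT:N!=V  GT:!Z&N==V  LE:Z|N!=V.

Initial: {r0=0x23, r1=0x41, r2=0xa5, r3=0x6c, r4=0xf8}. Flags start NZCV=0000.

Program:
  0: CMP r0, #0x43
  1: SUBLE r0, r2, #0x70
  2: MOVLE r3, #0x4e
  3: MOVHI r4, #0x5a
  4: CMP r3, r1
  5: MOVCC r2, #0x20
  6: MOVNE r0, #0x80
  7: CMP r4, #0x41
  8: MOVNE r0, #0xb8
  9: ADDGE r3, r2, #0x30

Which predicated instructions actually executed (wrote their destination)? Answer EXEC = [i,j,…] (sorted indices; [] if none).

EXEC = [1,2,6,8]

[0] flags=1000 → (cmp)
[1] flags=1000 LE?T → r0=0x35
[2] flags=1000 LE?T → r3=0x4e
[3] flags=1000 HI?F → skip
[4] flags=0010 → (cmp)
[5] flags=0010 CC?F → skip
[6] flags=0010 NE?T → r0=0x80
[7] flags=1010 → (cmp)
[8] flags=1010 NE?T → r0=0xb8
[9] flags=1010 GE?F → skip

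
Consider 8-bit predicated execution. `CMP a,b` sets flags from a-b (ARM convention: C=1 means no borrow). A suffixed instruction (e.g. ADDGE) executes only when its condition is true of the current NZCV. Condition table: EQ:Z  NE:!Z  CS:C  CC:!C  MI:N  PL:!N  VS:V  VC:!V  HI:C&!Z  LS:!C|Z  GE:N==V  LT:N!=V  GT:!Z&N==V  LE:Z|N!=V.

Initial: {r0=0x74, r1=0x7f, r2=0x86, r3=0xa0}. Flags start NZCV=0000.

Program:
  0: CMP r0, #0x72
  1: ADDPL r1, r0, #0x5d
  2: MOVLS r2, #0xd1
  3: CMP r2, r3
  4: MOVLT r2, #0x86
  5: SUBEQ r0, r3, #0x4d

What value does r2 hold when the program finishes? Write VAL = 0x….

VAL = 0x86

0: ✓ CMP  NZCV=0010
1: ✓ ADDPL  r1←0xd1
2: · MOVLS
3: ✓ CMP  NZCV=1000
4: ✓ MOVLT  r2←0x86
5: · SUBEQ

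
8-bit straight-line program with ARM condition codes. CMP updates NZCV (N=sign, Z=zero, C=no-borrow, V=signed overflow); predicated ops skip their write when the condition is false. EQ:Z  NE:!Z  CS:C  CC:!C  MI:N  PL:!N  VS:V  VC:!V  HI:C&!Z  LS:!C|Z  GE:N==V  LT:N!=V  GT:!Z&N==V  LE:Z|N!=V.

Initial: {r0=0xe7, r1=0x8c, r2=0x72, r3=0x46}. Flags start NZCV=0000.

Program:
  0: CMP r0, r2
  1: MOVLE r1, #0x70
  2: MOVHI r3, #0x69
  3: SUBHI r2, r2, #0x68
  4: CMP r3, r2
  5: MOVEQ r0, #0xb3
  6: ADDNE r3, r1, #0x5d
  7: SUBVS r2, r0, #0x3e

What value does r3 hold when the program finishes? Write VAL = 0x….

[0] flags=0011 → (cmp)
[1] flags=0011 LE?T → r1=0x70
[2] flags=0011 HI?T → r3=0x69
[3] flags=0011 HI?T → r2=0x0a
[4] flags=0010 → (cmp)
[5] flags=0010 EQ?F → skip
[6] flags=0010 NE?T → r3=0xcd
[7] flags=0010 VS?F → skip

VAL = 0xcd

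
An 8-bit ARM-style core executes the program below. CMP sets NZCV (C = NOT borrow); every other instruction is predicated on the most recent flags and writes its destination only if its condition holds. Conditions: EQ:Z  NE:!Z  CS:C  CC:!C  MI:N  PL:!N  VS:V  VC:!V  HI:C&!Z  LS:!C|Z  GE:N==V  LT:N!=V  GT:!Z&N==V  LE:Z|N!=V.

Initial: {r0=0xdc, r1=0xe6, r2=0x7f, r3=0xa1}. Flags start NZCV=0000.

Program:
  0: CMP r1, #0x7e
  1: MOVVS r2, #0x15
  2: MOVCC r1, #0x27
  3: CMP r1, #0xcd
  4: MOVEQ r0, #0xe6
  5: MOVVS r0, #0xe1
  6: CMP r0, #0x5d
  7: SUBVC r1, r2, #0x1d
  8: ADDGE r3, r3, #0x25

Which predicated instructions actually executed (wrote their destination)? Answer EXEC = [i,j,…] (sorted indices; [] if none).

EXEC = [1]

0: ✓ CMP  NZCV=0011
1: ✓ MOVVS  r2←0x15
2: · MOVCC
3: ✓ CMP  NZCV=0010
4: · MOVEQ
5: · MOVVS
6: ✓ CMP  NZCV=0011
7: · SUBVC
8: · ADDGE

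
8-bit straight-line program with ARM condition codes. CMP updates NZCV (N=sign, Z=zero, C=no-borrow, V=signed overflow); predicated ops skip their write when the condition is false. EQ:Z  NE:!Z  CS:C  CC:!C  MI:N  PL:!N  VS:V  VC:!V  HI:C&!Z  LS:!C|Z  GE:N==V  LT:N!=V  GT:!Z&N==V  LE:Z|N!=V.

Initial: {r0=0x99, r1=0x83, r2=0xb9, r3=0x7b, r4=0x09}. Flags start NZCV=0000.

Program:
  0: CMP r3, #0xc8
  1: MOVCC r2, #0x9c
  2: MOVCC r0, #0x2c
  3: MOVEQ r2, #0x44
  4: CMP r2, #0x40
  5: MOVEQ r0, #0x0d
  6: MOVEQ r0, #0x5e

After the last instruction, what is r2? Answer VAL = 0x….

[0] flags=1001 → (cmp)
[1] flags=1001 CC?T → r2=0x9c
[2] flags=1001 CC?T → r0=0x2c
[3] flags=1001 EQ?F → skip
[4] flags=0011 → (cmp)
[5] flags=0011 EQ?F → skip
[6] flags=0011 EQ?F → skip

VAL = 0x9c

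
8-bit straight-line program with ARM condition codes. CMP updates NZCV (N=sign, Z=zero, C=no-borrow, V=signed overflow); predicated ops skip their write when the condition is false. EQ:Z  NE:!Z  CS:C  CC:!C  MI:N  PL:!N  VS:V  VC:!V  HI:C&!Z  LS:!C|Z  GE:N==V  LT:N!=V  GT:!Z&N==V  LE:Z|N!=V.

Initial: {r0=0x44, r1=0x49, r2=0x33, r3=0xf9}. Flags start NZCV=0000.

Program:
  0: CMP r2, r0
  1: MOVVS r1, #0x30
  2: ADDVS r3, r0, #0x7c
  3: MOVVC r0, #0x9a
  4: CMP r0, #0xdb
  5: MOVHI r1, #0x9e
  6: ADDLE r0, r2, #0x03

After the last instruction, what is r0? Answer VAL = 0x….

[0] flags=1000 → (cmp)
[1] flags=1000 VS?F → skip
[2] flags=1000 VS?F → skip
[3] flags=1000 VC?T → r0=0x9a
[4] flags=1000 → (cmp)
[5] flags=1000 HI?F → skip
[6] flags=1000 LE?T → r0=0x36

VAL = 0x36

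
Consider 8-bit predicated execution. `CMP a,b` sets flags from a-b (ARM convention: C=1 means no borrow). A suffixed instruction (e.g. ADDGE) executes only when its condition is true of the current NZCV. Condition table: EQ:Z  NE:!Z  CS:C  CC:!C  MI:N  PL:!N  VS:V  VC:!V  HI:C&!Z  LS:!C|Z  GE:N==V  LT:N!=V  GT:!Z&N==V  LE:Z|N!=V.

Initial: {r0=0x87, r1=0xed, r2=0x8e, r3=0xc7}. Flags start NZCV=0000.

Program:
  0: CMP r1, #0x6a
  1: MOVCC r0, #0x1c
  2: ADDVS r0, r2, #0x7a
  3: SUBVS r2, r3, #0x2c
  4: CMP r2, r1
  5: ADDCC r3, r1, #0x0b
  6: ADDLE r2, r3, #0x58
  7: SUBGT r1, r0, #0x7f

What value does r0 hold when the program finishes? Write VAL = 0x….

0: ✓ CMP  NZCV=1010
1: · MOVCC
2: · ADDVS
3: · SUBVS
4: ✓ CMP  NZCV=1000
5: ✓ ADDCC  r3←0xf8
6: ✓ ADDLE  r2←0x50
7: · SUBGT

VAL = 0x87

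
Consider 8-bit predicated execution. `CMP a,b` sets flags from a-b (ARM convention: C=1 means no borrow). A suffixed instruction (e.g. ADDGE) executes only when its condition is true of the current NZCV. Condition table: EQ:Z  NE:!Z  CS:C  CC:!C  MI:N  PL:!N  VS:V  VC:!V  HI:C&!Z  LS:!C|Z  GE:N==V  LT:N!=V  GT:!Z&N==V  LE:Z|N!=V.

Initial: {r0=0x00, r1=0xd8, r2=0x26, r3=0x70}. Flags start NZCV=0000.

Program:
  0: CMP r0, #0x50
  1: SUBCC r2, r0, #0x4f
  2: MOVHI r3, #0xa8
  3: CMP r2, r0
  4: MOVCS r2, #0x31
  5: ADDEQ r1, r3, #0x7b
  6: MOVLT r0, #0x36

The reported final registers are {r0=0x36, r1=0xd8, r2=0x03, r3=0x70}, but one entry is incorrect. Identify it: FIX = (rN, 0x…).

FIX = (r2, 0x31)

0: ✓ CMP  NZCV=1000
1: ✓ SUBCC  r2←0xb1
2: · MOVHI
3: ✓ CMP  NZCV=1010
4: ✓ MOVCS  r2←0x31
5: · ADDEQ
6: ✓ MOVLT  r0←0x36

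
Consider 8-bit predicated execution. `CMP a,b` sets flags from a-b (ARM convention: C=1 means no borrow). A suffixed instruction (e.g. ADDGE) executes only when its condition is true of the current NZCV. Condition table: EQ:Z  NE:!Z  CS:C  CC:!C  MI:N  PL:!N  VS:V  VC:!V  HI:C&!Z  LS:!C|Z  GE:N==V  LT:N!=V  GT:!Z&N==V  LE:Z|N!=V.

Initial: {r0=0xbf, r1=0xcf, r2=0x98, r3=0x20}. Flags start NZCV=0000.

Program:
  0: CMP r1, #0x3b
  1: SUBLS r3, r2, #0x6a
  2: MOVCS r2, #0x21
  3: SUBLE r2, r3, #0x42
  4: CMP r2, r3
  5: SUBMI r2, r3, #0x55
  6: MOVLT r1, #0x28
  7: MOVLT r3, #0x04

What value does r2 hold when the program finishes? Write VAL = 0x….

[0] flags=1010 → (cmp)
[1] flags=1010 LS?F → skip
[2] flags=1010 CS?T → r2=0x21
[3] flags=1010 LE?T → r2=0xde
[4] flags=1010 → (cmp)
[5] flags=1010 MI?T → r2=0xcb
[6] flags=1010 LT?T → r1=0x28
[7] flags=1010 LT?T → r3=0x04

VAL = 0xcb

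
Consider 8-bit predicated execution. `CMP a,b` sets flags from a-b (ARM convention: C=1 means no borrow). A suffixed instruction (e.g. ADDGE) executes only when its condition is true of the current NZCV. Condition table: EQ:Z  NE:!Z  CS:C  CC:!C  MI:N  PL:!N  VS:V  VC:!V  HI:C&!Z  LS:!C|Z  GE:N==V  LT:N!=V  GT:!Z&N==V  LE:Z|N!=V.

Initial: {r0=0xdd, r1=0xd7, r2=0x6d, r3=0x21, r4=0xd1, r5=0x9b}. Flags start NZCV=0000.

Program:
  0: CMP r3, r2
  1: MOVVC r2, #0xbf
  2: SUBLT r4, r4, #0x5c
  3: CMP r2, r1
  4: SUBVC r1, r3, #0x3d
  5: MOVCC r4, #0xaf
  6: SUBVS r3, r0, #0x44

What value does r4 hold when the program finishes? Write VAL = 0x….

VAL = 0xaf

[0] flags=1000 → (cmp)
[1] flags=1000 VC?T → r2=0xbf
[2] flags=1000 LT?T → r4=0x75
[3] flags=1000 → (cmp)
[4] flags=1000 VC?T → r1=0xe4
[5] flags=1000 CC?T → r4=0xaf
[6] flags=1000 VS?F → skip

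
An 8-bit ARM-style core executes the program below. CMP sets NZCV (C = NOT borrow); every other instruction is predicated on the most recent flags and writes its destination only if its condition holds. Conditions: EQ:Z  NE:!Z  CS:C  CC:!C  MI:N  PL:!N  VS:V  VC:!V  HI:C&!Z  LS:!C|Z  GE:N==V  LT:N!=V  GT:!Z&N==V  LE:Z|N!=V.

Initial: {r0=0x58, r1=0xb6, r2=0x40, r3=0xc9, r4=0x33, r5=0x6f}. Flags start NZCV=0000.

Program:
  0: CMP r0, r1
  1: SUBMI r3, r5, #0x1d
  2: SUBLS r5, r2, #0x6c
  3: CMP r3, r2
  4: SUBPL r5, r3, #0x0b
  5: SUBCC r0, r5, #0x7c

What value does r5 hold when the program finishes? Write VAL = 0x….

VAL = 0x47

0: ✓ CMP  NZCV=1001
1: ✓ SUBMI  r3←0x52
2: ✓ SUBLS  r5←0xd4
3: ✓ CMP  NZCV=0010
4: ✓ SUBPL  r5←0x47
5: · SUBCC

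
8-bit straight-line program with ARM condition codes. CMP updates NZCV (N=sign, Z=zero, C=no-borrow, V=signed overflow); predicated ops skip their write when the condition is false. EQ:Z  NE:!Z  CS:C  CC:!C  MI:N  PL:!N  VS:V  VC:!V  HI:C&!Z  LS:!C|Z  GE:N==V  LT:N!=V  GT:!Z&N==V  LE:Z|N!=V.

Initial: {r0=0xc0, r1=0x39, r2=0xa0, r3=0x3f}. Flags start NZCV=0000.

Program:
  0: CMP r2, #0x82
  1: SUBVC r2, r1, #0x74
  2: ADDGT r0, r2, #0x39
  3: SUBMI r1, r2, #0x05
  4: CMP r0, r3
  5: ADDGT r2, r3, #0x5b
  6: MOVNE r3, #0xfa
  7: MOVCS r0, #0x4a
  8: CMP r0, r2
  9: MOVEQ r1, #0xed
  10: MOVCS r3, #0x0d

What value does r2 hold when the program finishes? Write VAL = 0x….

[0] flags=0010 → (cmp)
[1] flags=0010 VC?T → r2=0xc5
[2] flags=0010 GT?T → r0=0xfe
[3] flags=0010 MI?F → skip
[4] flags=1010 → (cmp)
[5] flags=1010 GT?F → skip
[6] flags=1010 NE?T → r3=0xfa
[7] flags=1010 CS?T → r0=0x4a
[8] flags=1001 → (cmp)
[9] flags=1001 EQ?F → skip
[10] flags=1001 CS?F → skip

VAL = 0xc5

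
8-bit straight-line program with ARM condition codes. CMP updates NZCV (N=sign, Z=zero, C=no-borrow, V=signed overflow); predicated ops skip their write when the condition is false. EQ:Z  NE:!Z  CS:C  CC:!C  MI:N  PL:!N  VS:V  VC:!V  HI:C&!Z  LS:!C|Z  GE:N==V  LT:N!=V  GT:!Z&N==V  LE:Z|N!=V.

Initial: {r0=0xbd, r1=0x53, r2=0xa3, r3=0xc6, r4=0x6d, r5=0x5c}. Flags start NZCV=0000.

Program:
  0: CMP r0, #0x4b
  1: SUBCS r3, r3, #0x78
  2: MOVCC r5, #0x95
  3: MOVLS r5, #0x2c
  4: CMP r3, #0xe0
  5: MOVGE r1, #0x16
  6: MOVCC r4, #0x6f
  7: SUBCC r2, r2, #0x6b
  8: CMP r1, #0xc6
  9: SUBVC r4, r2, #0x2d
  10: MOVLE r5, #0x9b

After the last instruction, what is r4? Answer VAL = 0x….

[0] flags=0011 → (cmp)
[1] flags=0011 CS?T → r3=0x4e
[2] flags=0011 CC?F → skip
[3] flags=0011 LS?F → skip
[4] flags=0000 → (cmp)
[5] flags=0000 GE?T → r1=0x16
[6] flags=0000 CC?T → r4=0x6f
[7] flags=0000 CC?T → r2=0x38
[8] flags=0000 → (cmp)
[9] flags=0000 VC?T → r4=0x0b
[10] flags=0000 LE?F → skip

VAL = 0x0b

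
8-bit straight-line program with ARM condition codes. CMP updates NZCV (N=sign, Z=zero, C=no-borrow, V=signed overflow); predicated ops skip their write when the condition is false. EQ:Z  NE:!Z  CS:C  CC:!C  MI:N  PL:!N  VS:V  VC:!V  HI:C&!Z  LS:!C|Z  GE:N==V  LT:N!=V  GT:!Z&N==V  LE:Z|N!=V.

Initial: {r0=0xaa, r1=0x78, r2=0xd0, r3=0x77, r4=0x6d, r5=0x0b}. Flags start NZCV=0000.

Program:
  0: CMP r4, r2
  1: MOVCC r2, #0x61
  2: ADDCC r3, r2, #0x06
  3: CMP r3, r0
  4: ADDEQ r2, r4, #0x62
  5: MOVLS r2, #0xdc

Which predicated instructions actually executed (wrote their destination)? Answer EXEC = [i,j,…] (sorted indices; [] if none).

[0] flags=1001 → (cmp)
[1] flags=1001 CC?T → r2=0x61
[2] flags=1001 CC?T → r3=0x67
[3] flags=1001 → (cmp)
[4] flags=1001 EQ?F → skip
[5] flags=1001 LS?T → r2=0xdc

EXEC = [1,2,5]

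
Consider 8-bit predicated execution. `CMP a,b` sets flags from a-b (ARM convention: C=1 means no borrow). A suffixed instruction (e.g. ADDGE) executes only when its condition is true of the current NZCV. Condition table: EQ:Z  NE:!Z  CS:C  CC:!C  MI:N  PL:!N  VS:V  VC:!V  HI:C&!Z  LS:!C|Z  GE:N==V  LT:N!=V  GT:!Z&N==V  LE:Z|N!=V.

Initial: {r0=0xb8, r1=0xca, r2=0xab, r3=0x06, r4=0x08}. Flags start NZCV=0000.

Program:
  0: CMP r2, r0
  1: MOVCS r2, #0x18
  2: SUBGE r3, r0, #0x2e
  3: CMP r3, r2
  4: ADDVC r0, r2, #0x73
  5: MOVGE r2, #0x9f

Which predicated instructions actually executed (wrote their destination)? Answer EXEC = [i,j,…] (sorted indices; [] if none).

[0] flags=1000 → (cmp)
[1] flags=1000 CS?F → skip
[2] flags=1000 GE?F → skip
[3] flags=0000 → (cmp)
[4] flags=0000 VC?T → r0=0x1e
[5] flags=0000 GE?T → r2=0x9f

EXEC = [4,5]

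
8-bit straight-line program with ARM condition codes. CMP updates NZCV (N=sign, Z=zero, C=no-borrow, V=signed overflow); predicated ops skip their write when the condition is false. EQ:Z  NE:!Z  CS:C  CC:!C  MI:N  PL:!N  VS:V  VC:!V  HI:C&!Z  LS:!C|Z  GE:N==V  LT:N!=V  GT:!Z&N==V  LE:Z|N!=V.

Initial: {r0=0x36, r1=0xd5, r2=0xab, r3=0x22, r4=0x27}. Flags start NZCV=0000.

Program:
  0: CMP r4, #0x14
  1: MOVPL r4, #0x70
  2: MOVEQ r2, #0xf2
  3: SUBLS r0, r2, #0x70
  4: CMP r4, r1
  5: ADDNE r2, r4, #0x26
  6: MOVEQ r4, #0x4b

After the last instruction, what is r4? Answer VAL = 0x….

VAL = 0x70

[0] flags=0010 → (cmp)
[1] flags=0010 PL?T → r4=0x70
[2] flags=0010 EQ?F → skip
[3] flags=0010 LS?F → skip
[4] flags=1001 → (cmp)
[5] flags=1001 NE?T → r2=0x96
[6] flags=1001 EQ?F → skip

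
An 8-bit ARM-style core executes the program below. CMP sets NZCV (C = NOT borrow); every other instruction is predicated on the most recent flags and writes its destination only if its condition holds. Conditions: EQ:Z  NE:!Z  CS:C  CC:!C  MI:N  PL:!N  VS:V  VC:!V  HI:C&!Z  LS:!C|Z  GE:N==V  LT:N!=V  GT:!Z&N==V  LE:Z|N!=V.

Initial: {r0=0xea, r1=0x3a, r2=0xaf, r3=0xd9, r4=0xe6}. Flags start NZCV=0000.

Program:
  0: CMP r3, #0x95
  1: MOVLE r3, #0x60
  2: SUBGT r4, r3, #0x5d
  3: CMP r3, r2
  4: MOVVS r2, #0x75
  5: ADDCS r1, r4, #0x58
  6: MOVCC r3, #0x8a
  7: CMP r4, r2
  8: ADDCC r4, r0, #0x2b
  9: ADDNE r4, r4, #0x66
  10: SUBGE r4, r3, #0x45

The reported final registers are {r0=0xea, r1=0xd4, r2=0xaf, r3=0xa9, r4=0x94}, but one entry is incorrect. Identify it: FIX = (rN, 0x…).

0: ✓ CMP  NZCV=0010
1: · MOVLE
2: ✓ SUBGT  r4←0x7c
3: ✓ CMP  NZCV=0010
4: · MOVVS
5: ✓ ADDCS  r1←0xd4
6: · MOVCC
7: ✓ CMP  NZCV=1001
8: ✓ ADDCC  r4←0x15
9: ✓ ADDNE  r4←0x7b
10: ✓ SUBGE  r4←0x94

FIX = (r3, 0xd9)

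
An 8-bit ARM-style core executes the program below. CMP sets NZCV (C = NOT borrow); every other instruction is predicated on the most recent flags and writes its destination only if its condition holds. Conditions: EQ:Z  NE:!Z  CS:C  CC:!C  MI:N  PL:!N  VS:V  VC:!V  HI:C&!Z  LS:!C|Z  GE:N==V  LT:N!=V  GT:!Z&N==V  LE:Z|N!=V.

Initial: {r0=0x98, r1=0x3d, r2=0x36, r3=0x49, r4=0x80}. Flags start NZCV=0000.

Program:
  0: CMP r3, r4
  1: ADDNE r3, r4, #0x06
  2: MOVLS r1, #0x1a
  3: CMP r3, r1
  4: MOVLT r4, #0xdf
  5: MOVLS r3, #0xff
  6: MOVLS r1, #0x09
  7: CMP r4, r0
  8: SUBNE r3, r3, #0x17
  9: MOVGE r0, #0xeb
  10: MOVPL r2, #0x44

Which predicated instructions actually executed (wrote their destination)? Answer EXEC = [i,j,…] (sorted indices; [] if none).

EXEC = [1,2,4,8,9,10]

[0] flags=1001 → (cmp)
[1] flags=1001 NE?T → r3=0x86
[2] flags=1001 LS?T → r1=0x1a
[3] flags=0011 → (cmp)
[4] flags=0011 LT?T → r4=0xdf
[5] flags=0011 LS?F → skip
[6] flags=0011 LS?F → skip
[7] flags=0010 → (cmp)
[8] flags=0010 NE?T → r3=0x6f
[9] flags=0010 GE?T → r0=0xeb
[10] flags=0010 PL?T → r2=0x44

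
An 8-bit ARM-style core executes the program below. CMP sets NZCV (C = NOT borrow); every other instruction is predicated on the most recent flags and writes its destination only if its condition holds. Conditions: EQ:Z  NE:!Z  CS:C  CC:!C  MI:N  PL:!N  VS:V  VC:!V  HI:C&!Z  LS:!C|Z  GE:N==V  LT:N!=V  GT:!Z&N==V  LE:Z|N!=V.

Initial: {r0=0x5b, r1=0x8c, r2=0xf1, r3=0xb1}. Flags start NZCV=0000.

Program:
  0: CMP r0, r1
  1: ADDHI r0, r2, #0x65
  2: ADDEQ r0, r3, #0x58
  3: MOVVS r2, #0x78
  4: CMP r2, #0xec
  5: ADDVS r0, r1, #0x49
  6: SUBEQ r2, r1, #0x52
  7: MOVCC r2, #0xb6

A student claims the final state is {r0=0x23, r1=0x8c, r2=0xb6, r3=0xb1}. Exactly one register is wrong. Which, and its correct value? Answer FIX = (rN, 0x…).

[0] flags=1001 → (cmp)
[1] flags=1001 HI?F → skip
[2] flags=1001 EQ?F → skip
[3] flags=1001 VS?T → r2=0x78
[4] flags=1001 → (cmp)
[5] flags=1001 VS?T → r0=0xd5
[6] flags=1001 EQ?F → skip
[7] flags=1001 CC?T → r2=0xb6

FIX = (r0, 0xd5)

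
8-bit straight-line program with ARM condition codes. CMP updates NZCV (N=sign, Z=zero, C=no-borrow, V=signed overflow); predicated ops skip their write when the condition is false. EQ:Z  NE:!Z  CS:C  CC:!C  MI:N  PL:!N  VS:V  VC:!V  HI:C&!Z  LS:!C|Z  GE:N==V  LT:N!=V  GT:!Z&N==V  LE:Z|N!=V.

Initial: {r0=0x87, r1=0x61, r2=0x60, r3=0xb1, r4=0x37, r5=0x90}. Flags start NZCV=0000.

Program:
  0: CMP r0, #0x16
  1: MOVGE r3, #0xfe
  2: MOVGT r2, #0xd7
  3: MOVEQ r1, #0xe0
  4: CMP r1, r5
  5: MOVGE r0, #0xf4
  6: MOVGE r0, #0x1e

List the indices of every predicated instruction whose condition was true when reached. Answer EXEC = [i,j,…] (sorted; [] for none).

[0] flags=0011 → (cmp)
[1] flags=0011 GE?F → skip
[2] flags=0011 GT?F → skip
[3] flags=0011 EQ?F → skip
[4] flags=1001 → (cmp)
[5] flags=1001 GE?T → r0=0xf4
[6] flags=1001 GE?T → r0=0x1e

EXEC = [5,6]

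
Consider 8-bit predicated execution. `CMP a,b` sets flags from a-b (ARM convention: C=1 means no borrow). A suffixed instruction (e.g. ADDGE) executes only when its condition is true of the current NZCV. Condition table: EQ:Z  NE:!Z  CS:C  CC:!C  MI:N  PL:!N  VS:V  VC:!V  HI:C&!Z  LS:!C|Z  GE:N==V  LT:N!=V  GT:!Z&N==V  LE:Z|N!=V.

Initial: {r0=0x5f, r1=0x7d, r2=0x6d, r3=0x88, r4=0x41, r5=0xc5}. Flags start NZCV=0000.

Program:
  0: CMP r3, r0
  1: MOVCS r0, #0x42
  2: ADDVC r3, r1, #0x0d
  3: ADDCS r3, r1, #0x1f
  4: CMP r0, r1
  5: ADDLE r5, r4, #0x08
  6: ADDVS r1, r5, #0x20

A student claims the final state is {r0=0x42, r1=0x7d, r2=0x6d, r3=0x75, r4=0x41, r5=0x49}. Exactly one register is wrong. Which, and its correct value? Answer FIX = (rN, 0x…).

0: ✓ CMP  NZCV=0011
1: ✓ MOVCS  r0←0x42
2: · ADDVC
3: ✓ ADDCS  r3←0x9c
4: ✓ CMP  NZCV=1000
5: ✓ ADDLE  r5←0x49
6: · ADDVS

FIX = (r3, 0x9c)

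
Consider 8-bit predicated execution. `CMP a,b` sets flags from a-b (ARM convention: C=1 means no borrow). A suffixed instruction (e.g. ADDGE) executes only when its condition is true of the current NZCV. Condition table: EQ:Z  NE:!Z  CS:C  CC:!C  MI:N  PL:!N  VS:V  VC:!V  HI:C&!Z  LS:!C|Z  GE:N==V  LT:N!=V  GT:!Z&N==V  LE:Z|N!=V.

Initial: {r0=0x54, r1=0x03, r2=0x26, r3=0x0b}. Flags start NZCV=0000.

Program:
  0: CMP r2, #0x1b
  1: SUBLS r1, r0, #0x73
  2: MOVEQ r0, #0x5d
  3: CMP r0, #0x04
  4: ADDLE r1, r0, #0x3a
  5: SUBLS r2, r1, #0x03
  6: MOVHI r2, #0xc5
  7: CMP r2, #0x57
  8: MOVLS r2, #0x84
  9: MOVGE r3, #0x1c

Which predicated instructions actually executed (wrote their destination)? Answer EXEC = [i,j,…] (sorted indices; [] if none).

EXEC = [6]

[0] flags=0010 → (cmp)
[1] flags=0010 LS?F → skip
[2] flags=0010 EQ?F → skip
[3] flags=0010 → (cmp)
[4] flags=0010 LE?F → skip
[5] flags=0010 LS?F → skip
[6] flags=0010 HI?T → r2=0xc5
[7] flags=0011 → (cmp)
[8] flags=0011 LS?F → skip
[9] flags=0011 GE?F → skip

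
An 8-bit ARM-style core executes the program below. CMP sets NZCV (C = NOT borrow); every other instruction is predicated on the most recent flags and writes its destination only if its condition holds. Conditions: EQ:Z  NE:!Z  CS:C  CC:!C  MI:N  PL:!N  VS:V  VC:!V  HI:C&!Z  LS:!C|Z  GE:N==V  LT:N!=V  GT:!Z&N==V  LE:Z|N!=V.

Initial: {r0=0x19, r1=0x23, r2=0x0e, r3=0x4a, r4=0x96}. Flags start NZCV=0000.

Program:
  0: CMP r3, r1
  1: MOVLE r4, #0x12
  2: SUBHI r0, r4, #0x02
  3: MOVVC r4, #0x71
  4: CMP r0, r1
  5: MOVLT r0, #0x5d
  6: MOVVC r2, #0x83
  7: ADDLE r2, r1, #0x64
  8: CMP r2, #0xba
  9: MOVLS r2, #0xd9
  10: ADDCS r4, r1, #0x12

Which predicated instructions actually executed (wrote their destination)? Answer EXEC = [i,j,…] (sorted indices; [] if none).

0: ✓ CMP  NZCV=0010
1: · MOVLE
2: ✓ SUBHI  r0←0x94
3: ✓ MOVVC  r4←0x71
4: ✓ CMP  NZCV=0011
5: ✓ MOVLT  r0←0x5d
6: · MOVVC
7: ✓ ADDLE  r2←0x87
8: ✓ CMP  NZCV=1000
9: ✓ MOVLS  r2←0xd9
10: · ADDCS

EXEC = [2,3,5,7,9]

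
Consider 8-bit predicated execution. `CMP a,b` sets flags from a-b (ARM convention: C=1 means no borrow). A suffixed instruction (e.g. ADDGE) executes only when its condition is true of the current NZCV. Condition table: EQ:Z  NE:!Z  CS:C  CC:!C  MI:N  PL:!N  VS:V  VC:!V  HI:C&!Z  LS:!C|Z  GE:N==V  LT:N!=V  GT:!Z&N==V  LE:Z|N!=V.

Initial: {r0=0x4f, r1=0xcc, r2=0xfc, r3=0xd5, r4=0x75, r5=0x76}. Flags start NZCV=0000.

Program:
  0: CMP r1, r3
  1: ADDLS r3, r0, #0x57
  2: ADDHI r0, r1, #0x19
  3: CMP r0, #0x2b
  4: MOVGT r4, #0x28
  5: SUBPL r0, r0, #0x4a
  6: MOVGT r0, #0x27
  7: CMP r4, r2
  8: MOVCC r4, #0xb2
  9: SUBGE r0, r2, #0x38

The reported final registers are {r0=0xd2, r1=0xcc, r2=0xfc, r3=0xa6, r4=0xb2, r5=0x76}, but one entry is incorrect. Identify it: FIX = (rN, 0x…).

0: ✓ CMP  NZCV=1000
1: ✓ ADDLS  r3←0xa6
2: · ADDHI
3: ✓ CMP  NZCV=0010
4: ✓ MOVGT  r4←0x28
5: ✓ SUBPL  r0←0x05
6: ✓ MOVGT  r0←0x27
7: ✓ CMP  NZCV=0000
8: ✓ MOVCC  r4←0xb2
9: ✓ SUBGE  r0←0xc4

FIX = (r0, 0xc4)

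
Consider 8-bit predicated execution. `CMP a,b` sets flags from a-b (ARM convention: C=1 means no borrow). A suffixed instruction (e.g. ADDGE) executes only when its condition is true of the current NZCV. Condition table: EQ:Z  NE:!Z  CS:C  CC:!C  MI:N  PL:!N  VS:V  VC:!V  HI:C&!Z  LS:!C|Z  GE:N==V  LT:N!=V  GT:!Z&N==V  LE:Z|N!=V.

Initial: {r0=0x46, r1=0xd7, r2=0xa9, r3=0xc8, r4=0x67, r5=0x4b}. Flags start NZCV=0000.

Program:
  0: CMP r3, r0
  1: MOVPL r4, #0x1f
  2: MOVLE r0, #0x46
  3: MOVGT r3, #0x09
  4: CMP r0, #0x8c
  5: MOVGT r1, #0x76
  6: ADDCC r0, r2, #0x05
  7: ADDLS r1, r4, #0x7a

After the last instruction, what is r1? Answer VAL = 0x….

VAL = 0xe1

[0] flags=1010 → (cmp)
[1] flags=1010 PL?F → skip
[2] flags=1010 LE?T → r0=0x46
[3] flags=1010 GT?F → skip
[4] flags=1001 → (cmp)
[5] flags=1001 GT?T → r1=0x76
[6] flags=1001 CC?T → r0=0xae
[7] flags=1001 LS?T → r1=0xe1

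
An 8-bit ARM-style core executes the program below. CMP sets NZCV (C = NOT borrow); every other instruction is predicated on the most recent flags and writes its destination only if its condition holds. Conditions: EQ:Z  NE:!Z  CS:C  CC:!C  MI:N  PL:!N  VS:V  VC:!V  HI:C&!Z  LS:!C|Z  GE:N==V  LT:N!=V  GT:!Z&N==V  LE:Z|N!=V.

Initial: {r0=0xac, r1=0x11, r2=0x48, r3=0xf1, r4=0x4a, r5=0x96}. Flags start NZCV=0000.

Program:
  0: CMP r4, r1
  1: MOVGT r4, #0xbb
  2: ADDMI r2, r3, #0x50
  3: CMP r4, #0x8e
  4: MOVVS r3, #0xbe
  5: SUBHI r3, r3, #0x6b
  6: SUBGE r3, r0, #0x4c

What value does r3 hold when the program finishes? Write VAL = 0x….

VAL = 0x60

[0] flags=0010 → (cmp)
[1] flags=0010 GT?T → r4=0xbb
[2] flags=0010 MI?F → skip
[3] flags=0010 → (cmp)
[4] flags=0010 VS?F → skip
[5] flags=0010 HI?T → r3=0x86
[6] flags=0010 GE?T → r3=0x60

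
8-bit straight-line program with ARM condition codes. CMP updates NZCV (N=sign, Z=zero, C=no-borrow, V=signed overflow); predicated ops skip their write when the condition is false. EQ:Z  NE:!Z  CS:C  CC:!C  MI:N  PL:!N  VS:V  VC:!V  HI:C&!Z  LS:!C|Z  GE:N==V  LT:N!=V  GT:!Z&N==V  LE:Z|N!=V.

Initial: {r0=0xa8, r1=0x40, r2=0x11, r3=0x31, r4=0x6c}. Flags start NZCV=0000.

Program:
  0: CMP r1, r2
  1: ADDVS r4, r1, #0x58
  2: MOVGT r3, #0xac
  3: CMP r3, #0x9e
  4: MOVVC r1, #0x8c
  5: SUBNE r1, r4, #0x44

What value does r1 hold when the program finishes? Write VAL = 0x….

VAL = 0x28

0: ✓ CMP  NZCV=0010
1: · ADDVS
2: ✓ MOVGT  r3←0xac
3: ✓ CMP  NZCV=0010
4: ✓ MOVVC  r1←0x8c
5: ✓ SUBNE  r1←0x28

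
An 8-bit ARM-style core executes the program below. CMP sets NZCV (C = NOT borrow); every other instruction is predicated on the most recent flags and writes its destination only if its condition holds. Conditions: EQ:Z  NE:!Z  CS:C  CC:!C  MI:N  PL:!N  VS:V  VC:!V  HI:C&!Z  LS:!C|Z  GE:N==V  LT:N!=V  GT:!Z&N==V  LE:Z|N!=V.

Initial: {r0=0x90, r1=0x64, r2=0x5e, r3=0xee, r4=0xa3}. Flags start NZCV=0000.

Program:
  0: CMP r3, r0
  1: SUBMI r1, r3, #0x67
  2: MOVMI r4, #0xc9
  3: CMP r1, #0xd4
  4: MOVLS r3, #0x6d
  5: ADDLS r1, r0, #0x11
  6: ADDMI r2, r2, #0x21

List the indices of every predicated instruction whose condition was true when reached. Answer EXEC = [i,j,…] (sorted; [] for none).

EXEC = [4,5,6]

0: ✓ CMP  NZCV=0010
1: · SUBMI
2: · MOVMI
3: ✓ CMP  NZCV=1001
4: ✓ MOVLS  r3←0x6d
5: ✓ ADDLS  r1←0xa1
6: ✓ ADDMI  r2←0x7f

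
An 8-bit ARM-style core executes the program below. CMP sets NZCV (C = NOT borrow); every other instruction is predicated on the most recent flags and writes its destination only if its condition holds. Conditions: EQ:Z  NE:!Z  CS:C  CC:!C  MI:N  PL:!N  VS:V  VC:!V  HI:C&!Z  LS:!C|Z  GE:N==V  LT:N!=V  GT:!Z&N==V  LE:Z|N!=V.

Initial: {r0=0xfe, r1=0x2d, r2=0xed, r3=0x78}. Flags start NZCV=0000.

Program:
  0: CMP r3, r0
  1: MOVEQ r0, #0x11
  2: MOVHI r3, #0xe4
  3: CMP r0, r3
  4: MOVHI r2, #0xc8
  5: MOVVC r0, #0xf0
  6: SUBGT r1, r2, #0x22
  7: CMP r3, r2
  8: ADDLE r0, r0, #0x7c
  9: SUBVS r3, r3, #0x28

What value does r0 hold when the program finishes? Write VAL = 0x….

[0] flags=0000 → (cmp)
[1] flags=0000 EQ?F → skip
[2] flags=0000 HI?F → skip
[3] flags=1010 → (cmp)
[4] flags=1010 HI?T → r2=0xc8
[5] flags=1010 VC?T → r0=0xf0
[6] flags=1010 GT?F → skip
[7] flags=1001 → (cmp)
[8] flags=1001 LE?F → skip
[9] flags=1001 VS?T → r3=0x50

VAL = 0xf0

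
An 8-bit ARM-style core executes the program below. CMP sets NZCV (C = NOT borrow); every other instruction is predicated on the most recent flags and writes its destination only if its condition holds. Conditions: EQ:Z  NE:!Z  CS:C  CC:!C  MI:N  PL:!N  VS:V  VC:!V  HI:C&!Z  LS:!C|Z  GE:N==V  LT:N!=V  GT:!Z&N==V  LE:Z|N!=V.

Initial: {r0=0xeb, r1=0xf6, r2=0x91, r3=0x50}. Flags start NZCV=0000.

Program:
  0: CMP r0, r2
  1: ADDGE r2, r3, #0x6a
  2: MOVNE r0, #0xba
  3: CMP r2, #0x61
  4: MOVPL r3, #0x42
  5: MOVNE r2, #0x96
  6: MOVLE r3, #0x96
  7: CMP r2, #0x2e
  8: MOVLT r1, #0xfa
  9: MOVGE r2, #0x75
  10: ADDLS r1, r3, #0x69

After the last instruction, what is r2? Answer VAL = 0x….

VAL = 0x96

0: ✓ CMP  NZCV=0010
1: ✓ ADDGE  r2←0xba
2: ✓ MOVNE  r0←0xba
3: ✓ CMP  NZCV=0011
4: ✓ MOVPL  r3←0x42
5: ✓ MOVNE  r2←0x96
6: ✓ MOVLE  r3←0x96
7: ✓ CMP  NZCV=0011
8: ✓ MOVLT  r1←0xfa
9: · MOVGE
10: · ADDLS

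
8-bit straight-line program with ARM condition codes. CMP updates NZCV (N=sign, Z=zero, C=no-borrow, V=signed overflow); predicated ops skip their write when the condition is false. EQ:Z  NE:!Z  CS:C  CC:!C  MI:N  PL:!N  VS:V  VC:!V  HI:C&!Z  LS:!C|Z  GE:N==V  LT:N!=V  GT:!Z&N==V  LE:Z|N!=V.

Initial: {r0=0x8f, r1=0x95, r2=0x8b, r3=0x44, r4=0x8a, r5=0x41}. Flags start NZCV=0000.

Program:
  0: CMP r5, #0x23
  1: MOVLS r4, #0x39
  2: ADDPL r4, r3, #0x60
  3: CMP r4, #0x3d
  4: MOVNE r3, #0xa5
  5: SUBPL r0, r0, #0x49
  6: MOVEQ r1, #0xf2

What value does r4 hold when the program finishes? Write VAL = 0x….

[0] flags=0010 → (cmp)
[1] flags=0010 LS?F → skip
[2] flags=0010 PL?T → r4=0xa4
[3] flags=0011 → (cmp)
[4] flags=0011 NE?T → r3=0xa5
[5] flags=0011 PL?T → r0=0x46
[6] flags=0011 EQ?F → skip

VAL = 0xa4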